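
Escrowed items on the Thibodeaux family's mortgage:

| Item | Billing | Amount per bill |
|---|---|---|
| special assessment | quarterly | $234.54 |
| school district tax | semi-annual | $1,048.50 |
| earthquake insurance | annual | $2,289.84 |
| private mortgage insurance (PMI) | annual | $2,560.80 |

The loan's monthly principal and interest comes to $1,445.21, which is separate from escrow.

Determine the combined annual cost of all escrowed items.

$7,885.80

Special assessment — $234.54 × 4 = $938.16 per year
School district tax — $1,048.50 × 2 = $2,097.00 per year
Earthquake insurance — $2,289.84 per year
Private mortgage insurance (PMI) — $2,560.80 per year
Yearly total = $938.16 + $2,097.00 + $2,289.84 + $2,560.80 = $7,885.80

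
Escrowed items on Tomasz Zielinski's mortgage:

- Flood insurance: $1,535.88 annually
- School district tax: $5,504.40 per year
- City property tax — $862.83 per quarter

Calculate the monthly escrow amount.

$874.30

Flood insurance — $1,535.88 per year
School district tax — $5,504.40 per year
City property tax — $862.83 × 4 = $3,451.32 per year
Total per year = $1,535.88 + $5,504.40 + $3,451.32 = $10,491.60
Per month = $10,491.60 ÷ 12 = $874.30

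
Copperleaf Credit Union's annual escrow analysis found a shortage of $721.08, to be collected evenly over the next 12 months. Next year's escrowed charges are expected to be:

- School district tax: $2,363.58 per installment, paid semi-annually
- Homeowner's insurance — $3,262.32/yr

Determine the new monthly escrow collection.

$725.88

School district tax: $2,363.58 × 2 = $4,727.16 annually
Homeowner's insurance: $3,262.32 annually
Total annual escrow = $4,727.16 + $3,262.32 = $7,989.48
Monthly escrow = $7,989.48 ÷ 12 = $665.79
Shortage per month = $721.08 ÷ 12 = $60.09
Adjusted monthly = $665.79 + $60.09 = $725.88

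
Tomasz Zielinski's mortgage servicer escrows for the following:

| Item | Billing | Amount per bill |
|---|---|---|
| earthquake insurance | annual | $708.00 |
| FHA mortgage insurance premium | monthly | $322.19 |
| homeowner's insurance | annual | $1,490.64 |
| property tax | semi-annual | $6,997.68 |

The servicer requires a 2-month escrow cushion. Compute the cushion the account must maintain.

Earthquake insurance — $708.00/yr
FHA mortgage insurance premium — $322.19 × 12 = $3,866.28/yr
Homeowner's insurance — $1,490.64/yr
Property tax — $6,997.68 × 2 = $13,995.36/yr
Combined annual = $708.00 + $3,866.28 + $1,490.64 + $13,995.36 = $20,060.28
Base monthly escrow = $20,060.28 / 12 = $1,671.69
Cushion = 2 × $1,671.69 = $3,343.38

$3,343.38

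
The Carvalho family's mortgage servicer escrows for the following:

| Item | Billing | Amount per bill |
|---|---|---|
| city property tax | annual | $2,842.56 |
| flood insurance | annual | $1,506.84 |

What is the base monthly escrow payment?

City property tax: $2,842.56 per year
Flood insurance: $1,506.84 per year
Combined annual = $4,349.40
Monthly = $4,349.40 / 12 = $362.45

$362.45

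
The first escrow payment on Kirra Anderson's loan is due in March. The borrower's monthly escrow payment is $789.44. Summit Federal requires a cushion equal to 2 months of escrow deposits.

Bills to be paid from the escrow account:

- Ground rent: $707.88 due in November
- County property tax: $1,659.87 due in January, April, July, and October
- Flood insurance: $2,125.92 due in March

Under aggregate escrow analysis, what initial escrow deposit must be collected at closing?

Cushion = 2 × $789.44 = $1,578.88
Trial balance (start $0, +$789.44 each month, − disbursements):
  Mar: +$789.44 − $2,125.92 → -$1,336.48
  Apr: +$789.44 − $1,659.87 → -$2,206.91
  May: +$789.44 → -$1,417.47
  Jun: +$789.44 → -$628.03
  Jul: +$789.44 − $1,659.87 → -$1,498.46
  Aug: +$789.44 → -$709.02
  Sep: +$789.44 → $80.42
  Oct: +$789.44 − $1,659.87 → -$790.01
  Nov: +$789.44 − $707.88 → -$708.45
  Dec: +$789.44 → $80.99
  Jan: +$789.44 − $1,659.87 → -$789.44
  Feb: +$789.44 → $0.00
Lowest trial balance = -$2,206.91 (Apr)
Initial deposit = cushion − low point = $1,578.88 − (-$2,206.91) = $3,785.79

$3,785.79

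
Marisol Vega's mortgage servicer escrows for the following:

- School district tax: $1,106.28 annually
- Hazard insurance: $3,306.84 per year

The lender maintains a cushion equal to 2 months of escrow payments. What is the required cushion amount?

School district tax — $1,106.28/yr
Hazard insurance — $3,306.84/yr
Total annual escrow = $4,413.12
Base monthly escrow = $4,413.12 ÷ 12 = $367.76
Cushion = 2 × $367.76 = $735.52

$735.52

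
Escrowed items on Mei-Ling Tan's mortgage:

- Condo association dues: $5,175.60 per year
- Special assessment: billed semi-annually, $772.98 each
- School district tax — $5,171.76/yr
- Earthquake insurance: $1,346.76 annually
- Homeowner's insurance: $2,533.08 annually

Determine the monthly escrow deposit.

$1,314.43

Condo association dues — $5,175.60
Special assessment — $772.98 × 2 = $1,545.96
School district tax — $5,171.76
Earthquake insurance — $1,346.76
Homeowner's insurance — $2,533.08
Total per year = $15,773.16
Base monthly escrow = $15,773.16 / 12 = $1,314.43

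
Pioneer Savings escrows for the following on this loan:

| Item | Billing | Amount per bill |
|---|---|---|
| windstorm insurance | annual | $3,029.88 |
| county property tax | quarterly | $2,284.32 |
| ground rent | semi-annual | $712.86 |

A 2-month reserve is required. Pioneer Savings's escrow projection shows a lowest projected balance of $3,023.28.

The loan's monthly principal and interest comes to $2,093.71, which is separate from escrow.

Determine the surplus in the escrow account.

$757.80

Windstorm insurance = $3,029.88 annually
County property tax = $2,284.32 × 4 = $9,137.28 annually
Ground rent = $712.86 × 2 = $1,425.72 annually
Annual escrow total = $13,592.88
Monthly = $13,592.88 ÷ 12 = $1,132.74
Cushion = 2 × $1,132.74 = $2,265.48
Excess over cushion: $3,023.28 − $2,265.48 = $757.80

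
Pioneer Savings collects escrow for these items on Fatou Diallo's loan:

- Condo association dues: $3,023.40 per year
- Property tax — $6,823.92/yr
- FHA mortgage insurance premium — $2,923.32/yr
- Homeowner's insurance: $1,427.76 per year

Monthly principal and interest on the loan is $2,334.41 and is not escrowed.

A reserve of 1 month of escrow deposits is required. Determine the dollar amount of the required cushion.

$1,183.20

Condo association dues — $3,023.40 per year
Property tax — $6,823.92 per year
FHA mortgage insurance premium — $2,923.32 per year
Homeowner's insurance — $1,427.76 per year
Combined annual = $3,023.40 + $6,823.92 + $2,923.32 + $1,427.76 = $14,198.40
Monthly escrow = $14,198.40 / 12 = $1,183.20
Reserve = 1 × $1,183.20 = $1,183.20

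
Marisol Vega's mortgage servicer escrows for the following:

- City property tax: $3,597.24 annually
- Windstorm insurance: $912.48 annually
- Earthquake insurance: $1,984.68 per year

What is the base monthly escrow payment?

City property tax: $3,597.24 annually
Windstorm insurance: $912.48 annually
Earthquake insurance: $1,984.68 annually
Annual escrow total = $6,494.40
Monthly escrow = $6,494.40 / 12 = $541.20

$541.20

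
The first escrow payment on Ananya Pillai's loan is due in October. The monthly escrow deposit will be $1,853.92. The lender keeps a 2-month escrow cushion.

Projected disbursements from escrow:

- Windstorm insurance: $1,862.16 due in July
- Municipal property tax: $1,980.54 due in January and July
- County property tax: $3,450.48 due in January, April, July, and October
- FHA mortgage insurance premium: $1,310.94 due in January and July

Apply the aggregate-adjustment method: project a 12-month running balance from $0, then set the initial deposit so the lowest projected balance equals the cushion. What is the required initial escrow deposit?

$7,415.68

Cushion = 2 × $1,853.92 = $3,707.84
Trial balance (start $0, +$1,853.92 each month, − disbursements):
  Oct: +$1,853.92 − $3,450.48 → -$1,596.56
  Nov: +$1,853.92 → $257.36
  Dec: +$1,853.92 → $2,111.28
  Jan: +$1,853.92 − $6,741.96 → -$2,776.76
  Feb: +$1,853.92 → -$922.84
  Mar: +$1,853.92 → $931.08
  Apr: +$1,853.92 − $3,450.48 → -$665.48
  May: +$1,853.92 → $1,188.44
  Jun: +$1,853.92 → $3,042.36
  Jul: +$1,853.92 − $8,604.12 → -$3,707.84
  Aug: +$1,853.92 → -$1,853.92
  Sep: +$1,853.92 → $0.00
Lowest trial balance = -$3,707.84 (Jul)
Initial deposit = cushion − low point = $3,707.84 − (-$3,707.84) = $7,415.68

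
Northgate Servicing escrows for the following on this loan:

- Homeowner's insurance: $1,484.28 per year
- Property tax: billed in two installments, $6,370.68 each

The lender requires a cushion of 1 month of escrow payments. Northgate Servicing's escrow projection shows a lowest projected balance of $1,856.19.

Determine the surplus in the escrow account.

Homeowner's insurance — $1,484.28 per year
Property tax — $6,370.68 × 2 = $12,741.36 per year
Yearly total = $1,484.28 + $12,741.36 = $14,225.64
Monthly = $14,225.64 ÷ 12 = $1,185.47
Cushion = 1 × $1,185.47 = $1,185.47
Excess over cushion: $1,856.19 − $1,185.47 = $670.72

$670.72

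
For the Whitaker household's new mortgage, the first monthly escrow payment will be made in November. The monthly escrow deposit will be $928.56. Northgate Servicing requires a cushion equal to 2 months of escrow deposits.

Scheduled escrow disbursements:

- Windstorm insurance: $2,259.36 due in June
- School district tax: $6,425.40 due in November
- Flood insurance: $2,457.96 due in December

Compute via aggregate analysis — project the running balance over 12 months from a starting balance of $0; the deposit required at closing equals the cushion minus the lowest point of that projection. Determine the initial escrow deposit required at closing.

$8,883.36

Cushion = 2 × $928.56 = $1,857.12
Trial balance (start $0, +$928.56 each month, − disbursements):
  Nov: +$928.56 − $6,425.40 → -$5,496.84
  Dec: +$928.56 − $2,457.96 → -$7,026.24
  Jan: +$928.56 → -$6,097.68
  Feb: +$928.56 → -$5,169.12
  Mar: +$928.56 → -$4,240.56
  Apr: +$928.56 → -$3,312.00
  May: +$928.56 → -$2,383.44
  Jun: +$928.56 − $2,259.36 → -$3,714.24
  Jul: +$928.56 → -$2,785.68
  Aug: +$928.56 → -$1,857.12
  Sep: +$928.56 → -$928.56
  Oct: +$928.56 → $0.00
Lowest trial balance = -$7,026.24 (Dec)
Initial deposit = cushion − low point = $1,857.12 − (-$7,026.24) = $8,883.36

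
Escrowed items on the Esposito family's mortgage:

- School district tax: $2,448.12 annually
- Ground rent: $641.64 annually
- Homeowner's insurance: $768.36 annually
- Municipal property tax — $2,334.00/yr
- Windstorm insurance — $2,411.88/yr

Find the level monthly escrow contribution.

School district tax = $2,448.12 per year
Ground rent = $641.64 per year
Homeowner's insurance = $768.36 per year
Municipal property tax = $2,334.00 per year
Windstorm insurance = $2,411.88 per year
Total annual escrow = $8,604.00
Base monthly escrow = $8,604.00 ÷ 12 = $717.00

$717.00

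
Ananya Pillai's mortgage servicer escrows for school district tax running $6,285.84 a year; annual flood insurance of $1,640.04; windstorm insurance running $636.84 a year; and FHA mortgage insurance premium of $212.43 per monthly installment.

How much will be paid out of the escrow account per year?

$11,111.88

School district tax — $6,285.84
Flood insurance — $1,640.04
Windstorm insurance — $636.84
FHA mortgage insurance premium — $212.43 × 12 = $2,549.16
Total annual escrow = $6,285.84 + $1,640.04 + $636.84 + $2,549.16 = $11,111.88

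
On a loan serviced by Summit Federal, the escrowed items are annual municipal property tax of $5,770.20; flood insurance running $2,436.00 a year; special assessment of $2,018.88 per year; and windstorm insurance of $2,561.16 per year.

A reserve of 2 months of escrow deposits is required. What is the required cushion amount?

Municipal property tax = $5,770.20 annually
Flood insurance = $2,436.00 annually
Special assessment = $2,018.88 annually
Windstorm insurance = $2,561.16 annually
Total per year = $12,786.24
Monthly escrow = $12,786.24 / 12 = $1,065.52
Required cushion = 2 × $1,065.52 = $2,131.04

$2,131.04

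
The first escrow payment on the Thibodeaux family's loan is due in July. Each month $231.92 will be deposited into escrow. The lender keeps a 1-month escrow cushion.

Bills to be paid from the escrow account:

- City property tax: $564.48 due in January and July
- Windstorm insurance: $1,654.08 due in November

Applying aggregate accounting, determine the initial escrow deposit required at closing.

Cushion = 1 × $231.92 = $231.92
Trial balance (start $0, +$231.92 each month, − disbursements):
  Jul: +$231.92 − $564.48 → -$332.56
  Aug: +$231.92 → -$100.64
  Sep: +$231.92 → $131.28
  Oct: +$231.92 → $363.20
  Nov: +$231.92 − $1,654.08 → -$1,058.96
  Dec: +$231.92 → -$827.04
  Jan: +$231.92 − $564.48 → -$1,159.60
  Feb: +$231.92 → -$927.68
  Mar: +$231.92 → -$695.76
  Apr: +$231.92 → -$463.84
  May: +$231.92 → -$231.92
  Jun: +$231.92 → $0.00
Lowest trial balance = -$1,159.60 (Jan)
Initial deposit = cushion − low point = $231.92 − (-$1,159.60) = $1,391.52

$1,391.52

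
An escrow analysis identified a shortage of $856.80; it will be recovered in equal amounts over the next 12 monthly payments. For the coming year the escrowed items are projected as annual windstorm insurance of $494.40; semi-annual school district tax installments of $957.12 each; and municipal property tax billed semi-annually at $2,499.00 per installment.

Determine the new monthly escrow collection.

$688.62

Windstorm insurance = $494.40 per year
School district tax = $957.12 × 2 = $1,914.24 per year
Municipal property tax = $2,499.00 × 2 = $4,998.00 per year
Combined annual = $494.40 + $1,914.24 + $4,998.00 = $7,406.64
Base monthly escrow = $7,406.64 / 12 = $617.22
Shortage spread = $856.80 ÷ 12 = $71.40/mo
New monthly escrow = $617.22 + $71.40 = $688.62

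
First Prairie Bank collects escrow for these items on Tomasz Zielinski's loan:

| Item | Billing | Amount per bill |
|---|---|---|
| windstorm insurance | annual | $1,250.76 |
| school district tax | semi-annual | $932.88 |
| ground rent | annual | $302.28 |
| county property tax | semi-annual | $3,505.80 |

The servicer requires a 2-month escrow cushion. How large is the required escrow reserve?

$1,738.40

Windstorm insurance: $1,250.76 annually
School district tax: $932.88 × 2 = $1,865.76 annually
Ground rent: $302.28 annually
County property tax: $3,505.80 × 2 = $7,011.60 annually
Annual escrow total = $1,250.76 + $1,865.76 + $302.28 + $7,011.60 = $10,430.40
Monthly = $10,430.40 ÷ 12 = $869.20
Cushion = 2 × $869.20 = $1,738.40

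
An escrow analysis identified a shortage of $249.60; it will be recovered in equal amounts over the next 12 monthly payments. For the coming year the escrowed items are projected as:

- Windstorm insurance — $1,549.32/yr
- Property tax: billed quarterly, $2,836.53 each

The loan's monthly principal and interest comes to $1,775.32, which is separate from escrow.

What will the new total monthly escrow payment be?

$1,095.42

Windstorm insurance — $1,549.32 annually
Property tax — $2,836.53 × 4 = $11,346.12 annually
Total annual escrow = $1,549.32 + $11,346.12 = $12,895.44
Monthly escrow = $12,895.44 / 12 = $1,074.62
Shortage spread = $249.60 ÷ 12 = $20.80/mo
New monthly escrow = $1,074.62 + $20.80 = $1,095.42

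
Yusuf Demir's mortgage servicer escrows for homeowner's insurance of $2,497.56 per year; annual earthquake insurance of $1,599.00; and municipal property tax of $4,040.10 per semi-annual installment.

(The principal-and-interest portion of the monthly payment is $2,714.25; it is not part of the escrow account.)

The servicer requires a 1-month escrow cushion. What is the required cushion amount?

$1,014.73

Homeowner's insurance: $2,497.56
Earthquake insurance: $1,599.00
Municipal property tax: $4,040.10 × 2 = $8,080.20
Yearly total = $2,497.56 + $1,599.00 + $8,080.20 = $12,176.76
Per month = $12,176.76 / 12 = $1,014.73
Cushion = 1 × $1,014.73 = $1,014.73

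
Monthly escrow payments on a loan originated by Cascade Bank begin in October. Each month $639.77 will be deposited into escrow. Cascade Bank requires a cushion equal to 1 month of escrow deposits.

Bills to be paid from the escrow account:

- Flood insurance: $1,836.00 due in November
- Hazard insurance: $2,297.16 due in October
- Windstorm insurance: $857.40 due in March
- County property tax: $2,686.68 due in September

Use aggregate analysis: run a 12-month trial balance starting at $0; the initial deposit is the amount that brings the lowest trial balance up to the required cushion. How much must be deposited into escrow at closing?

$3,493.39

Cushion = 1 × $639.77 = $639.77
Trial balance (start $0, +$639.77 each month, − disbursements):
  Oct: +$639.77 − $2,297.16 → -$1,657.39
  Nov: +$639.77 − $1,836.00 → -$2,853.62
  Dec: +$639.77 → -$2,213.85
  Jan: +$639.77 → -$1,574.08
  Feb: +$639.77 → -$934.31
  Mar: +$639.77 − $857.40 → -$1,151.94
  Apr: +$639.77 → -$512.17
  May: +$639.77 → $127.60
  Jun: +$639.77 → $767.37
  Jul: +$639.77 → $1,407.14
  Aug: +$639.77 → $2,046.91
  Sep: +$639.77 − $2,686.68 → $0.00
Lowest trial balance = -$2,853.62 (Nov)
Initial deposit = cushion − low point = $639.77 − (-$2,853.62) = $3,493.39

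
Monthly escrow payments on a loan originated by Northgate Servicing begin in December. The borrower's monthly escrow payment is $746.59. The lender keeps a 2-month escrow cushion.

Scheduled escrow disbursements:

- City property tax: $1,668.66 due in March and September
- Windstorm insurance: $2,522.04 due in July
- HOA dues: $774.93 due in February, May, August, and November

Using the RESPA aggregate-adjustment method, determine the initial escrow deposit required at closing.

Cushion = 2 × $746.59 = $1,493.18
Trial balance (start $0, +$746.59 each month, − disbursements):
  Dec: +$746.59 → $746.59
  Jan: +$746.59 → $1,493.18
  Feb: +$746.59 − $774.93 → $1,464.84
  Mar: +$746.59 − $1,668.66 → $542.77
  Apr: +$746.59 → $1,289.36
  May: +$746.59 − $774.93 → $1,261.02
  Jun: +$746.59 → $2,007.61
  Jul: +$746.59 − $2,522.04 → $232.16
  Aug: +$746.59 − $774.93 → $203.82
  Sep: +$746.59 − $1,668.66 → -$718.25
  Oct: +$746.59 → $28.34
  Nov: +$746.59 − $774.93 → $0.00
Lowest trial balance = -$718.25 (Sep)
Initial deposit = cushion − low point = $1,493.18 − (-$718.25) = $2,211.43

$2,211.43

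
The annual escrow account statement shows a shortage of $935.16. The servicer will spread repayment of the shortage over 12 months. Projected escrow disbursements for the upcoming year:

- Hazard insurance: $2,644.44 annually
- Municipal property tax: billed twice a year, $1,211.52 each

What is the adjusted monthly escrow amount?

Hazard insurance — $2,644.44 per year
Municipal property tax — $1,211.52 × 2 = $2,423.04 per year
Combined annual = $2,644.44 + $2,423.04 = $5,067.48
Monthly = $5,067.48 / 12 = $422.29
Monthly shortage recovery: $935.16 / 12 = $77.93
New monthly escrow = $422.29 + $77.93 = $500.22

$500.22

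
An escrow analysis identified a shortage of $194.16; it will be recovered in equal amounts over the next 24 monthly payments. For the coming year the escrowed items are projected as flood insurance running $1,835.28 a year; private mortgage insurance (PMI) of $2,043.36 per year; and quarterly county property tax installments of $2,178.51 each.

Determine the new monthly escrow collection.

Flood insurance — $1,835.28 per year
Private mortgage insurance (PMI) — $2,043.36 per year
County property tax — $2,178.51 × 4 = $8,714.04 per year
Yearly total = $1,835.28 + $2,043.36 + $8,714.04 = $12,592.68
Per month = $12,592.68 / 12 = $1,049.39
Shortage per month = $194.16 ÷ 24 = $8.09
New monthly escrow = $1,049.39 + $8.09 = $1,057.48

$1,057.48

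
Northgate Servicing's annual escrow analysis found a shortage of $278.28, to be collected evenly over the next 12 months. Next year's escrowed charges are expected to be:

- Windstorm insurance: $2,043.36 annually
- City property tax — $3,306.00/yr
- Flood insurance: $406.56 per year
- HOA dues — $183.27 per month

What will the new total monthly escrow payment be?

$686.12

Windstorm insurance — $2,043.36 per year
City property tax — $3,306.00 per year
Flood insurance — $406.56 per year
HOA dues — $183.27 × 12 = $2,199.24 per year
Yearly total = $2,043.36 + $3,306.00 + $406.56 + $2,199.24 = $7,955.16
Monthly escrow = $7,955.16 ÷ 12 = $662.93
Shortage spread = $278.28 ÷ 12 = $23.19/mo
New monthly escrow = $662.93 + $23.19 = $686.12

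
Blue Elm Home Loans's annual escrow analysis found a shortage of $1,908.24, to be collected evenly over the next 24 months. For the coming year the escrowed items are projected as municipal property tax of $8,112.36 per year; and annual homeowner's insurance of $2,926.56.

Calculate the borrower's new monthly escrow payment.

$999.42

Municipal property tax: $8,112.36 annually
Homeowner's insurance: $2,926.56 annually
Yearly total = $8,112.36 + $2,926.56 = $11,038.92
Base monthly escrow = $11,038.92 ÷ 12 = $919.91
Monthly shortage recovery: $1,908.24 / 24 = $79.51
New monthly escrow = $919.91 + $79.51 = $999.42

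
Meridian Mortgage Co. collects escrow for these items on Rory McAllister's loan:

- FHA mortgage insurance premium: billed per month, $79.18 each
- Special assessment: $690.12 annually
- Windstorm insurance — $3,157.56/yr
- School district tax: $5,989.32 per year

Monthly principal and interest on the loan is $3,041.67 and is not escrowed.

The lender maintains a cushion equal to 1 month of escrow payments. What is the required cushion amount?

$898.93

FHA mortgage insurance premium = $79.18 × 12 = $950.16/yr
Special assessment = $690.12/yr
Windstorm insurance = $3,157.56/yr
School district tax = $5,989.32/yr
Total annual escrow = $950.16 + $690.12 + $3,157.56 + $5,989.32 = $10,787.16
Monthly escrow = $10,787.16 ÷ 12 = $898.93
Required cushion = 1 × $898.93 = $898.93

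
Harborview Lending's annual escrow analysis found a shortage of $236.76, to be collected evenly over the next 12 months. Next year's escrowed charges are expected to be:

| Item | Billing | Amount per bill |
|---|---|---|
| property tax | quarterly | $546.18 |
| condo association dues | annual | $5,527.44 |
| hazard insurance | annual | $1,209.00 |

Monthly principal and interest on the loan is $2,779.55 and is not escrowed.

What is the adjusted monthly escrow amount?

Property tax: $546.18 × 4 = $2,184.72/yr
Condo association dues: $5,527.44/yr
Hazard insurance: $1,209.00/yr
Combined annual = $2,184.72 + $5,527.44 + $1,209.00 = $8,921.16
Monthly = $8,921.16 ÷ 12 = $743.43
Shortage spread = $236.76 / 12 = $19.73/mo
Adjusted monthly = $743.43 + $19.73 = $763.16

$763.16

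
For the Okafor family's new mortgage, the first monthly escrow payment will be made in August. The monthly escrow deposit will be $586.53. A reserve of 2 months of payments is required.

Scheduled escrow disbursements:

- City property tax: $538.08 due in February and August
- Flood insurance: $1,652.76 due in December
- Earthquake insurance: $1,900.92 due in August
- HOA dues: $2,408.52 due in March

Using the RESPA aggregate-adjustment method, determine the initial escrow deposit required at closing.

$3,519.18

Cushion = 2 × $586.53 = $1,173.06
Trial balance (start $0, +$586.53 each month, − disbursements):
  Aug: +$586.53 − $2,439.00 → -$1,852.47
  Sep: +$586.53 → -$1,265.94
  Oct: +$586.53 → -$679.41
  Nov: +$586.53 → -$92.88
  Dec: +$586.53 − $1,652.76 → -$1,159.11
  Jan: +$586.53 → -$572.58
  Feb: +$586.53 − $538.08 → -$524.13
  Mar: +$586.53 − $2,408.52 → -$2,346.12
  Apr: +$586.53 → -$1,759.59
  May: +$586.53 → -$1,173.06
  Jun: +$586.53 → -$586.53
  Jul: +$586.53 → $0.00
Lowest trial balance = -$2,346.12 (Mar)
Initial deposit = cushion − low point = $1,173.06 − (-$2,346.12) = $3,519.18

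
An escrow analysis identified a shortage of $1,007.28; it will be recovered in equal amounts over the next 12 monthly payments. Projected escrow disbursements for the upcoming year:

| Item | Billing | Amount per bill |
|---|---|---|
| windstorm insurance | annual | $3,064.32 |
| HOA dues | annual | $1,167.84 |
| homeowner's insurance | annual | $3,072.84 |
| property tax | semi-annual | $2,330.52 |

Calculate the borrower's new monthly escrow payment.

Windstorm insurance = $3,064.32 per year
HOA dues = $1,167.84 per year
Homeowner's insurance = $3,072.84 per year
Property tax = $2,330.52 × 2 = $4,661.04 per year
Annual escrow total = $3,064.32 + $1,167.84 + $3,072.84 + $4,661.04 = $11,966.04
Base monthly escrow = $11,966.04 ÷ 12 = $997.17
Shortage spread = $1,007.28 / 12 = $83.94/mo
Adjusted monthly = $997.17 + $83.94 = $1,081.11

$1,081.11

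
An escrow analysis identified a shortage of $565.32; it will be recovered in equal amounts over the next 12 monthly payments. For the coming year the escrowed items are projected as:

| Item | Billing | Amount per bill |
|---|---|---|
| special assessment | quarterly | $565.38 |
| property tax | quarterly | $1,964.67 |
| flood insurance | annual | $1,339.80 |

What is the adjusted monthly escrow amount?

$1,002.11

Special assessment — $565.38 × 4 = $2,261.52
Property tax — $1,964.67 × 4 = $7,858.68
Flood insurance — $1,339.80
Yearly total = $2,261.52 + $7,858.68 + $1,339.80 = $11,460.00
Base monthly escrow = $11,460.00 ÷ 12 = $955.00
Monthly shortage recovery: $565.32 ÷ 12 = $47.11
Adjusted monthly = $955.00 + $47.11 = $1,002.11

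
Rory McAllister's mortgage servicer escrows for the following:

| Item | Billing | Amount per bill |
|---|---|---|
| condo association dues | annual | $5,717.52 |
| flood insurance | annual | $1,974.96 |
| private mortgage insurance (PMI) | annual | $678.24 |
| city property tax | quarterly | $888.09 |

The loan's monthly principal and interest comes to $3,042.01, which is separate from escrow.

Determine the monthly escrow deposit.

$993.59

Condo association dues = $5,717.52
Flood insurance = $1,974.96
Private mortgage insurance (PMI) = $678.24
City property tax = $888.09 × 4 = $3,552.36
Total per year = $11,923.08
Base monthly escrow = $11,923.08 / 12 = $993.59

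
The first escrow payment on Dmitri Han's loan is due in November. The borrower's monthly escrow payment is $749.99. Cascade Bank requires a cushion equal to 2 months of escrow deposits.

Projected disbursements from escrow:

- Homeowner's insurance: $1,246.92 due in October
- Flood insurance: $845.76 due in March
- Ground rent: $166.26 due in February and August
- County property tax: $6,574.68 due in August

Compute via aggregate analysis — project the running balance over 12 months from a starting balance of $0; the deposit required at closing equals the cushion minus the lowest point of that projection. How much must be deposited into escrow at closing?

Cushion = 2 × $749.99 = $1,499.98
Trial balance (start $0, +$749.99 each month, − disbursements):
  Nov: +$749.99 → $749.99
  Dec: +$749.99 → $1,499.98
  Jan: +$749.99 → $2,249.97
  Feb: +$749.99 − $166.26 → $2,833.70
  Mar: +$749.99 − $845.76 → $2,737.93
  Apr: +$749.99 → $3,487.92
  May: +$749.99 → $4,237.91
  Jun: +$749.99 → $4,987.90
  Jul: +$749.99 → $5,737.89
  Aug: +$749.99 − $6,740.94 → -$253.06
  Sep: +$749.99 → $496.93
  Oct: +$749.99 − $1,246.92 → $0.00
Lowest trial balance = -$253.06 (Aug)
Initial deposit = cushion − low point = $1,499.98 − (-$253.06) = $1,753.04

$1,753.04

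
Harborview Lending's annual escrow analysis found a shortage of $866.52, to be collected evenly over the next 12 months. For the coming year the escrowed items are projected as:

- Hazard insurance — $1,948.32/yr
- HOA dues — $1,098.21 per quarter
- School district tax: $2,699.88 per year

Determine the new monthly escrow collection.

$825.63

Hazard insurance — $1,948.32
HOA dues — $1,098.21 × 4 = $4,392.84
School district tax — $2,699.88
Annual escrow total = $1,948.32 + $4,392.84 + $2,699.88 = $9,041.04
Base monthly escrow = $9,041.04 ÷ 12 = $753.42
Monthly shortage recovery: $866.52 ÷ 12 = $72.21
New monthly escrow = $753.42 + $72.21 = $825.63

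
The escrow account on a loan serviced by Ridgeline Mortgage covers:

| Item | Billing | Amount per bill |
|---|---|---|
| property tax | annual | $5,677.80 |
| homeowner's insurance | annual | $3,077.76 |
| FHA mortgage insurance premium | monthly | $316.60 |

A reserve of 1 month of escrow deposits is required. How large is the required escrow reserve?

$1,046.23

Property tax — $5,677.80/yr
Homeowner's insurance — $3,077.76/yr
FHA mortgage insurance premium — $316.60 × 12 = $3,799.20/yr
Combined annual = $12,554.76
Monthly = $12,554.76 ÷ 12 = $1,046.23
Reserve = 1 × $1,046.23 = $1,046.23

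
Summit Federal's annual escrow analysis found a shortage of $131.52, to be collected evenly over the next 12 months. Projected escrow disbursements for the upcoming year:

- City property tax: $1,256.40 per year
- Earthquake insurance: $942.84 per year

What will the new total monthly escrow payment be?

City property tax = $1,256.40 per year
Earthquake insurance = $942.84 per year
Yearly total = $2,199.24
Monthly = $2,199.24 ÷ 12 = $183.27
Monthly shortage recovery: $131.52 / 12 = $10.96
New monthly escrow = $183.27 + $10.96 = $194.23

$194.23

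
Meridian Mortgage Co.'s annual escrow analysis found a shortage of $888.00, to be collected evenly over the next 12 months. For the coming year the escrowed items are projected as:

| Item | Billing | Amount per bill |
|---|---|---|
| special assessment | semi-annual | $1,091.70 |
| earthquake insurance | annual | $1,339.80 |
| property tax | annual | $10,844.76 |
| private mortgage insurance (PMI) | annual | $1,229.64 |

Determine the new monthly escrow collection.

Special assessment — $1,091.70 × 2 = $2,183.40 per year
Earthquake insurance — $1,339.80 per year
Property tax — $10,844.76 per year
Private mortgage insurance (PMI) — $1,229.64 per year
Annual escrow total = $2,183.40 + $1,339.80 + $10,844.76 + $1,229.64 = $15,597.60
Per month = $15,597.60 / 12 = $1,299.80
Monthly shortage recovery: $888.00 ÷ 12 = $74.00
Adjusted monthly = $1,299.80 + $74.00 = $1,373.80

$1,373.80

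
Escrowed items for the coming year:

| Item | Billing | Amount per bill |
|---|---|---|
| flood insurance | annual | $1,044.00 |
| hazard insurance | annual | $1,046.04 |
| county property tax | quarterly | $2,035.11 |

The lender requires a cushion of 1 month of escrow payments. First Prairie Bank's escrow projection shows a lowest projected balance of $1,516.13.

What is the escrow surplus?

Flood insurance: $1,044.00 per year
Hazard insurance: $1,046.04 per year
County property tax: $2,035.11 × 4 = $8,140.44 per year
Combined annual = $1,044.00 + $1,046.04 + $8,140.44 = $10,230.48
Monthly escrow = $10,230.48 / 12 = $852.54
Required cushion = 1 × $852.54 = $852.54
Surplus = $1,516.13 − $852.54 = $663.59

$663.59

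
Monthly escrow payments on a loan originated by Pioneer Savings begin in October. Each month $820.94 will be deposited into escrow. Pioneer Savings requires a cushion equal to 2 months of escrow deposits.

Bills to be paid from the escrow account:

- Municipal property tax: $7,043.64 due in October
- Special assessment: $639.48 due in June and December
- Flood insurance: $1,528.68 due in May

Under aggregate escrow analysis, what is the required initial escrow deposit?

$7,864.58

Cushion = 2 × $820.94 = $1,641.88
Trial balance (start $0, +$820.94 each month, − disbursements):
  Oct: +$820.94 − $7,043.64 → -$6,222.70
  Nov: +$820.94 → -$5,401.76
  Dec: +$820.94 − $639.48 → -$5,220.30
  Jan: +$820.94 → -$4,399.36
  Feb: +$820.94 → -$3,578.42
  Mar: +$820.94 → -$2,757.48
  Apr: +$820.94 → -$1,936.54
  May: +$820.94 − $1,528.68 → -$2,644.28
  Jun: +$820.94 − $639.48 → -$2,462.82
  Jul: +$820.94 → -$1,641.88
  Aug: +$820.94 → -$820.94
  Sep: +$820.94 → $0.00
Lowest trial balance = -$6,222.70 (Oct)
Initial deposit = cushion − low point = $1,641.88 − (-$6,222.70) = $7,864.58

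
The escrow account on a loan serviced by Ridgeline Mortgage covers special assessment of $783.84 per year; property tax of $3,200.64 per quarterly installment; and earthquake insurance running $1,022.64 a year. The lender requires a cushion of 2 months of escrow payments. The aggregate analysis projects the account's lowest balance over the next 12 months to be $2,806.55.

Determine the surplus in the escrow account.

$371.71

Special assessment: $783.84 per year
Property tax: $3,200.64 × 4 = $12,802.56 per year
Earthquake insurance: $1,022.64 per year
Total per year = $783.84 + $12,802.56 + $1,022.64 = $14,609.04
Per month = $14,609.04 ÷ 12 = $1,217.42
Required cushion = 2 × $1,217.42 = $2,434.84
Surplus = $2,806.55 − $2,434.84 = $371.71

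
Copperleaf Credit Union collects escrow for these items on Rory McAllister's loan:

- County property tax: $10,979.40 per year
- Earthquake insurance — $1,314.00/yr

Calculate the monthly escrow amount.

$1,024.45

County property tax = $10,979.40 per year
Earthquake insurance = $1,314.00 per year
Yearly total = $10,979.40 + $1,314.00 = $12,293.40
Per month = $12,293.40 ÷ 12 = $1,024.45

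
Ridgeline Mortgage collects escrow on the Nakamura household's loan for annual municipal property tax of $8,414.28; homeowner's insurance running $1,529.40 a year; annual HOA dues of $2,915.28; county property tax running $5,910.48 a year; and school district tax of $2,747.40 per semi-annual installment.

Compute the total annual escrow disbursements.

Municipal property tax = $8,414.28 annually
Homeowner's insurance = $1,529.40 annually
HOA dues = $2,915.28 annually
County property tax = $5,910.48 annually
School district tax = $2,747.40 × 2 = $5,494.80 annually
Combined annual = $8,414.28 + $1,529.40 + $2,915.28 + $5,910.48 + $5,494.80 = $24,264.24

$24,264.24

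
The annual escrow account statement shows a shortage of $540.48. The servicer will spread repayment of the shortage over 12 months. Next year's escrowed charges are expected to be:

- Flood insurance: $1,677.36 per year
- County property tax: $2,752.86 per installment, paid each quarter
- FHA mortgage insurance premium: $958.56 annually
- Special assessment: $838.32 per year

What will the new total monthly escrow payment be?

$1,252.18

Flood insurance: $1,677.36 annually
County property tax: $2,752.86 × 4 = $11,011.44 annually
FHA mortgage insurance premium: $958.56 annually
Special assessment: $838.32 annually
Total annual escrow = $14,485.68
Monthly = $14,485.68 / 12 = $1,207.14
Shortage per month = $540.48 ÷ 12 = $45.04
Adjusted monthly = $1,207.14 + $45.04 = $1,252.18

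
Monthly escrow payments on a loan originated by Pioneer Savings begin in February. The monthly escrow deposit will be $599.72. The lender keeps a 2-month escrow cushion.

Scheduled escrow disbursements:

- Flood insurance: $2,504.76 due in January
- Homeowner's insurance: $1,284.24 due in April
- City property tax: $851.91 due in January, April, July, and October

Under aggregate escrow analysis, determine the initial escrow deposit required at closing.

$1,536.43

Cushion = 2 × $599.72 = $1,199.44
Trial balance (start $0, +$599.72 each month, − disbursements):
  Feb: +$599.72 → $599.72
  Mar: +$599.72 → $1,199.44
  Apr: +$599.72 − $2,136.15 → -$336.99
  May: +$599.72 → $262.73
  Jun: +$599.72 → $862.45
  Jul: +$599.72 − $851.91 → $610.26
  Aug: +$599.72 → $1,209.98
  Sep: +$599.72 → $1,809.70
  Oct: +$599.72 − $851.91 → $1,557.51
  Nov: +$599.72 → $2,157.23
  Dec: +$599.72 → $2,756.95
  Jan: +$599.72 − $3,356.67 → $0.00
Lowest trial balance = -$336.99 (Apr)
Initial deposit = cushion − low point = $1,199.44 − (-$336.99) = $1,536.43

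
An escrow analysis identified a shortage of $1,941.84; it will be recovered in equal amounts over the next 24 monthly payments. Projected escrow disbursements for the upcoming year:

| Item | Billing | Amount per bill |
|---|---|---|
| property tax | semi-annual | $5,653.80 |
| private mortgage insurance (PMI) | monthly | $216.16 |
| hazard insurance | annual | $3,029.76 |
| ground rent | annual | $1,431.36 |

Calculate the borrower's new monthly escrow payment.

Property tax — $5,653.80 × 2 = $11,307.60 annually
Private mortgage insurance (PMI) — $216.16 × 12 = $2,593.92 annually
Hazard insurance — $3,029.76 annually
Ground rent — $1,431.36 annually
Total per year = $11,307.60 + $2,593.92 + $3,029.76 + $1,431.36 = $18,362.64
Monthly escrow = $18,362.64 / 12 = $1,530.22
Shortage per month = $1,941.84 ÷ 24 = $80.91
New monthly escrow = $1,530.22 + $80.91 = $1,611.13

$1,611.13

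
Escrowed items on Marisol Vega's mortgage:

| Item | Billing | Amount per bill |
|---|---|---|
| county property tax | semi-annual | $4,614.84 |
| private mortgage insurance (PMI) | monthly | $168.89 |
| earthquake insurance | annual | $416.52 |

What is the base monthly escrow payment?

$972.74

County property tax = $4,614.84 × 2 = $9,229.68 annually
Private mortgage insurance (PMI) = $168.89 × 12 = $2,026.68 annually
Earthquake insurance = $416.52 annually
Combined annual = $9,229.68 + $2,026.68 + $416.52 = $11,672.88
Monthly escrow = $11,672.88 / 12 = $972.74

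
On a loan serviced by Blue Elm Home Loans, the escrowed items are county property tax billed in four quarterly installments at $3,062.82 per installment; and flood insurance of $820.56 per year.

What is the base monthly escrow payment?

$1,089.32

County property tax = $3,062.82 × 4 = $12,251.28 annually
Flood insurance = $820.56 annually
Annual escrow total = $12,251.28 + $820.56 = $13,071.84
Base monthly escrow = $13,071.84 / 12 = $1,089.32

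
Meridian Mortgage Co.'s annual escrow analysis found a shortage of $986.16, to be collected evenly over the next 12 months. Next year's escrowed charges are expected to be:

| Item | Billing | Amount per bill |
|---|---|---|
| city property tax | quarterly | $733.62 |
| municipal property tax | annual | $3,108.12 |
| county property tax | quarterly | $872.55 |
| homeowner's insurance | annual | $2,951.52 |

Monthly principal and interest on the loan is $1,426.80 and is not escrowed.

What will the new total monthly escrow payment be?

$1,122.54

City property tax = $733.62 × 4 = $2,934.48
Municipal property tax = $3,108.12
County property tax = $872.55 × 4 = $3,490.20
Homeowner's insurance = $2,951.52
Total per year = $2,934.48 + $3,108.12 + $3,490.20 + $2,951.52 = $12,484.32
Monthly escrow = $12,484.32 / 12 = $1,040.36
Monthly shortage recovery: $986.16 ÷ 12 = $82.18
Adjusted monthly = $1,040.36 + $82.18 = $1,122.54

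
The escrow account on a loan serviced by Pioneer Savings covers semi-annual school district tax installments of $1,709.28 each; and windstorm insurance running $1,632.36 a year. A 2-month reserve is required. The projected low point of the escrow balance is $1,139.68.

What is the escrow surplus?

School district tax = $1,709.28 × 2 = $3,418.56/yr
Windstorm insurance = $1,632.36/yr
Yearly total = $3,418.56 + $1,632.36 = $5,050.92
Monthly escrow = $5,050.92 / 12 = $420.91
Required reserve = 2 × $420.91 = $841.82
Excess over cushion: $1,139.68 − $841.82 = $297.86

$297.86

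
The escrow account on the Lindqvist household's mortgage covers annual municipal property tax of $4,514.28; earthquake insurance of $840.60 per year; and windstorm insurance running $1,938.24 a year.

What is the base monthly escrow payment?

$607.76

Municipal property tax = $4,514.28 per year
Earthquake insurance = $840.60 per year
Windstorm insurance = $1,938.24 per year
Yearly total = $7,293.12
Base monthly escrow = $7,293.12 ÷ 12 = $607.76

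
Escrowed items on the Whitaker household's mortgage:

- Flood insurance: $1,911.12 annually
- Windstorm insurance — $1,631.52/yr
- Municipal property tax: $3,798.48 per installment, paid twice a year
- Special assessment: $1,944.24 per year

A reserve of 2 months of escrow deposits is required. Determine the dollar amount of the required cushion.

Flood insurance = $1,911.12 per year
Windstorm insurance = $1,631.52 per year
Municipal property tax = $3,798.48 × 2 = $7,596.96 per year
Special assessment = $1,944.24 per year
Total annual escrow = $13,083.84
Per month = $13,083.84 ÷ 12 = $1,090.32
Cushion = 2 × $1,090.32 = $2,180.64

$2,180.64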